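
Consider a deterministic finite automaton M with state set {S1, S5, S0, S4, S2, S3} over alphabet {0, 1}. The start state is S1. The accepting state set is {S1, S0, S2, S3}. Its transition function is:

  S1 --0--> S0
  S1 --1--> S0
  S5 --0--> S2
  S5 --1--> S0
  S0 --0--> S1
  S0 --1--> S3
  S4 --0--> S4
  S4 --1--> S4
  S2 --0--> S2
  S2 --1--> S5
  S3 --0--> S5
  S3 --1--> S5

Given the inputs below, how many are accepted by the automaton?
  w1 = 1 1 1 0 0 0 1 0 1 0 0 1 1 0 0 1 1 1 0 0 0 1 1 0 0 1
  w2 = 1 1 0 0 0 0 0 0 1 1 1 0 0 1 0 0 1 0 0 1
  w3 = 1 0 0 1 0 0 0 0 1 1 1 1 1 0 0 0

w1: S1 → S0 → S3 → S5 → S2 → S2 → S2 → S5 → S2 → S5 → S2 → S2 → S5 → S0 → S1 → S0 → S3 → S5 → S0 → S1 → S0 → S1 → S0 → S3 → S5 → S2 → S5  → end S5, rejected
w2: S1 → S0 → S3 → S5 → S2 → S2 → S2 → S2 → S2 → S5 → S0 → S3 → S5 → S2 → S5 → S2 → S2 → S5 → S2 → S2 → S5  → end S5, rejected
w3: S1 → S0 → S1 → S0 → S3 → S5 → S2 → S2 → S2 → S5 → S0 → S3 → S5 → S0 → S1 → S0 → S1  → end S1, accepted

1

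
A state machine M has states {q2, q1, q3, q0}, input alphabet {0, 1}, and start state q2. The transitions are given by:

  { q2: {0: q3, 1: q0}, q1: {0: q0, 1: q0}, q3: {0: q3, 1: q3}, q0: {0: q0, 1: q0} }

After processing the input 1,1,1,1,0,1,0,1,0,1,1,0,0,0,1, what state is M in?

q0

q2 → q0 → q0 → q0 → q0 → q0 → q0 → q0 → q0 → q0 → q0 → q0 → q0 → q0 → q0 → q0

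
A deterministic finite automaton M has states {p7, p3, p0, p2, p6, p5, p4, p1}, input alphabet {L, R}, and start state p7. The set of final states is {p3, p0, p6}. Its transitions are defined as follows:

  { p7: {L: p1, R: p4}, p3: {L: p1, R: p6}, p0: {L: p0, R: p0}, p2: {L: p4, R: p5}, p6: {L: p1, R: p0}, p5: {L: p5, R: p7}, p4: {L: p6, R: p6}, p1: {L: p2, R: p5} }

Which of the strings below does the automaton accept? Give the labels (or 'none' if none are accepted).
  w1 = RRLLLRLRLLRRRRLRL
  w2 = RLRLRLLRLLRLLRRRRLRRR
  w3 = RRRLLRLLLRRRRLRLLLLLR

w1: p7 → p4 → p6 → p1 → p2 → p4 → p6 → p1 → p5 → p5 → p5 → p7 → p4 → p6 → p0 → p0 → p0 → p0  → end p0, accepted
w2: p7 → p4 → p6 → p0 → p0 → p0 → p0 → p0 → p0 → p0 → p0 → p0 → p0 → p0 → p0 → p0 → p0 → p0 → p0 → p0 → p0 → p0  → end p0, accepted
w3: p7 → p4 → p6 → p0 → p0 → p0 → p0 → p0 → p0 → p0 → p0 → p0 → p0 → p0 → p0 → p0 → p0 → p0 → p0 → p0 → p0 → p0  → end p0, accepted

w1, w2, w3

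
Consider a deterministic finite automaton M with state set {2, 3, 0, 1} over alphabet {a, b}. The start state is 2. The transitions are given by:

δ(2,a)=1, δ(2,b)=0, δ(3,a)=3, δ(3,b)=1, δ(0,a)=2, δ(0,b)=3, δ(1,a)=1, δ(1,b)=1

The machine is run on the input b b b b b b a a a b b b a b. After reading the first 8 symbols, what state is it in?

2 → 0 → 3 → 1 → 1 → 1 → 1 → 1 → 1
After 8 symbols: 1.

1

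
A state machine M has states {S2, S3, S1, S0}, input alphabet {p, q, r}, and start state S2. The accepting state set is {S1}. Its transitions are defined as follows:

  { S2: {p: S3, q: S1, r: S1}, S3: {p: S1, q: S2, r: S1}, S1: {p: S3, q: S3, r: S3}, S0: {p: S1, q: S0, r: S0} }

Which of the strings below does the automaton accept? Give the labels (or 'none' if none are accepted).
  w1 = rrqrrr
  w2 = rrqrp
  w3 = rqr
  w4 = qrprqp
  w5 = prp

w1, w3

w1: S2 → S1 → S3 → S2 → S1 → S3 → S1  → end S1, accepted
w2: S2 → S1 → S3 → S2 → S1 → S3  → end S3, rejected
w3: S2 → S1 → S3 → S1  → end S1, accepted
w4: S2 → S1 → S3 → S1 → S3 → S2 → S3  → end S3, rejected
w5: S2 → S3 → S1 → S3  → end S3, rejected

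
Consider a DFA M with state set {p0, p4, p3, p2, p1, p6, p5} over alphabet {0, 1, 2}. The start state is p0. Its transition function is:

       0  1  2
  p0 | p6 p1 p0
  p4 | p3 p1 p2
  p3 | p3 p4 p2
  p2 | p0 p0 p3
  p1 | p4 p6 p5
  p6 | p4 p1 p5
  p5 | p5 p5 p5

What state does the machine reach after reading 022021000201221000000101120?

p5

p0 → p6 → p5 → p5 → p5 → p5 → p5 → p5 → p5 → p5 → p5 → p5 → p5 → p5 → p5 → p5 → p5 → p5 → p5 → p5 → p5 → p5 → p5 → p5 → p5 → p5 → p5 → p5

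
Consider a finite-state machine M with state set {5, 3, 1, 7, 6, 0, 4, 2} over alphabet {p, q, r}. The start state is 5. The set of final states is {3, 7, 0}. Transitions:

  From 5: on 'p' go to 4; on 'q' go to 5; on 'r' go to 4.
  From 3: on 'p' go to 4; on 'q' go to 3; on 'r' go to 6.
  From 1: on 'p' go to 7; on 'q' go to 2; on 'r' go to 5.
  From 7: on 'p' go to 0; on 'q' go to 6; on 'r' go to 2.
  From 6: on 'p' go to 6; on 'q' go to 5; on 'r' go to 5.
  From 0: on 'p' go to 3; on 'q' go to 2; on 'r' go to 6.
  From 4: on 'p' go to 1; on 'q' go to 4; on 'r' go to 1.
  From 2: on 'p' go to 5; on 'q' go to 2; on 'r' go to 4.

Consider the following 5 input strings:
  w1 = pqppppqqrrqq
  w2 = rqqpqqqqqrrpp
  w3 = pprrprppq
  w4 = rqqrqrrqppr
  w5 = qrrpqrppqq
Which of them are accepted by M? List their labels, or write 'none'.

w1: 5 → 4 → 4 → 1 → 7 → 0 → 3 → 3 → 3 → 6 → 5 → 5 → 5  → end 5, rejected
w2: 5 → 4 → 4 → 4 → 1 → 2 → 2 → 2 → 2 → 2 → 4 → 1 → 7 → 0  → end 0, accepted
w3: 5 → 4 → 1 → 5 → 4 → 1 → 5 → 4 → 1 → 2  → end 2, rejected
w4: 5 → 4 → 4 → 4 → 1 → 2 → 4 → 1 → 2 → 5 → 4 → 1  → end 1, rejected
w5: 5 → 5 → 4 → 1 → 7 → 6 → 5 → 4 → 1 → 2 → 2  → end 2, rejected

w2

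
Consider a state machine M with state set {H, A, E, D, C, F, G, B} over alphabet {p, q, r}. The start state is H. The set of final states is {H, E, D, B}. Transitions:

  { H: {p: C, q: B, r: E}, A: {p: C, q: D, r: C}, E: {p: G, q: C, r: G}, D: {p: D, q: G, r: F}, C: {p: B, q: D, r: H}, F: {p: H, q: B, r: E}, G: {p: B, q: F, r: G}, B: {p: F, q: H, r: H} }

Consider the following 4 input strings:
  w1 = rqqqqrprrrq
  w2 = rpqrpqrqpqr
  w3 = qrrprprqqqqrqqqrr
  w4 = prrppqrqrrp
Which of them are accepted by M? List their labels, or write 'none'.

w2

w1: Trace: H -r-> E -q-> C -q-> D -q-> G -q-> F -r-> E -p-> G -r-> G -r-> G -r-> G -q-> F  → end F, rejected
w2: Trace: H -r-> E -p-> G -q-> F -r-> E -p-> G -q-> F -r-> E -q-> C -p-> B -q-> H -r-> E  → end E, accepted
w3: Trace: H -q-> B -r-> H -r-> E -p-> G -r-> G -p-> B -r-> H -q-> B -q-> H -q-> B -q-> H -r-> E -q-> C -q-> D -q-> G -r-> G -r-> G  → end G, rejected
w4: Trace: H -p-> C -r-> H -r-> E -p-> G -p-> B -q-> H -r-> E -q-> C -r-> H -r-> E -p-> G  → end G, rejected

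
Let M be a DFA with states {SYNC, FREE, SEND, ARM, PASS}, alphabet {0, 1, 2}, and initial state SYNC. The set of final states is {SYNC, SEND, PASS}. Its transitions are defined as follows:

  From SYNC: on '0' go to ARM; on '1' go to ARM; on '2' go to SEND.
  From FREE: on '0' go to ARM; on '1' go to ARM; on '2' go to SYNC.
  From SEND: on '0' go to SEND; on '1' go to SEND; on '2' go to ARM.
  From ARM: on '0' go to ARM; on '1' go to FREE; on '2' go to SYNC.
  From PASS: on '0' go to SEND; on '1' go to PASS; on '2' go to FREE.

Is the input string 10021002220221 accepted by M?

Trace: SYNC -1-> ARM -0-> ARM -0-> ARM -2-> SYNC -1-> ARM -0-> ARM -0-> ARM -2-> SYNC -2-> SEND -2-> ARM -0-> ARM -2-> SYNC -2-> SEND -1-> SEND
End state SEND is accepting.

Yes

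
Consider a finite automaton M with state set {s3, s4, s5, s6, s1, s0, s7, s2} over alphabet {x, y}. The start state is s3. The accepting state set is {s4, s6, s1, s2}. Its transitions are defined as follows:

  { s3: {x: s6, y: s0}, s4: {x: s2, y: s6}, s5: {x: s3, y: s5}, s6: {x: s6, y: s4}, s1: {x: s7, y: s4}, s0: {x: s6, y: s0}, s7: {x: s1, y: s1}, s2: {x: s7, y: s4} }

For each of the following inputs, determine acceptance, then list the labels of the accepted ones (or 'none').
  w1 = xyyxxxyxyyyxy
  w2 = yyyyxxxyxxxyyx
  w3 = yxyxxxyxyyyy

w1: s3 → s6 → s4 → s6 → s6 → s6 → s6 → s4 → s2 → s4 → s6 → s4 → s2 → s4  → end s4, accepted
w2: s3 → s0 → s0 → s0 → s0 → s6 → s6 → s6 → s4 → s2 → s7 → s1 → s4 → s6 → s6  → end s6, accepted
w3: s3 → s0 → s6 → s4 → s2 → s7 → s1 → s4 → s2 → s4 → s6 → s4 → s6  → end s6, accepted

w1, w2, w3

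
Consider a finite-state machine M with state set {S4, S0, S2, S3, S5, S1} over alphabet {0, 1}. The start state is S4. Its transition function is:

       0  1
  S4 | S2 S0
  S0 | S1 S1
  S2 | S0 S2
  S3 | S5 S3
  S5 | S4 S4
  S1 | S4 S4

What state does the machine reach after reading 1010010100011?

S2

start at S4
read '1': S4 → S0
read '0': S0 → S1
read '1': S1 → S4
read '0': S4 → S2
read '0': S2 → S0
read '1': S0 → S1
read '0': S1 → S4
read '1': S4 → S0
read '0': S0 → S1
read '0': S1 → S4
read '0': S4 → S2
read '1': S2 → S2
read '1': S2 → S2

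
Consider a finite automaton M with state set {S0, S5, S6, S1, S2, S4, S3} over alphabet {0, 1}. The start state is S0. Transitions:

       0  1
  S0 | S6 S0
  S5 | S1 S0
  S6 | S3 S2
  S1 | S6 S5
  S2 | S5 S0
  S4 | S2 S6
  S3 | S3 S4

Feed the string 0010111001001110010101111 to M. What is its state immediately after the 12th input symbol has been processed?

Trace: S0 -0-> S6 -0-> S3 -1-> S4 -0-> S2 -1-> S0 -1-> S0 -1-> S0 -0-> S6 -0-> S3 -1-> S4 -0-> S2 -0-> S5
After 12 symbols: S5.

S5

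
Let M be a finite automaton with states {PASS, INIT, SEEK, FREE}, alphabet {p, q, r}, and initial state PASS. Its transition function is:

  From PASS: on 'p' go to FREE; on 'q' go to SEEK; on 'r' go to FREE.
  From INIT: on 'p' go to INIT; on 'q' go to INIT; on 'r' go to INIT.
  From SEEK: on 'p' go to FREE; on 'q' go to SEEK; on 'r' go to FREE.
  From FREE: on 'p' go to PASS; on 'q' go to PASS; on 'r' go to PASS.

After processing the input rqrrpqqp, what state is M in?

start at PASS
read 'r': PASS → FREE
read 'q': FREE → PASS
read 'r': PASS → FREE
read 'r': FREE → PASS
read 'p': PASS → FREE
read 'q': FREE → PASS
read 'q': PASS → SEEK
read 'p': SEEK → FREE

FREE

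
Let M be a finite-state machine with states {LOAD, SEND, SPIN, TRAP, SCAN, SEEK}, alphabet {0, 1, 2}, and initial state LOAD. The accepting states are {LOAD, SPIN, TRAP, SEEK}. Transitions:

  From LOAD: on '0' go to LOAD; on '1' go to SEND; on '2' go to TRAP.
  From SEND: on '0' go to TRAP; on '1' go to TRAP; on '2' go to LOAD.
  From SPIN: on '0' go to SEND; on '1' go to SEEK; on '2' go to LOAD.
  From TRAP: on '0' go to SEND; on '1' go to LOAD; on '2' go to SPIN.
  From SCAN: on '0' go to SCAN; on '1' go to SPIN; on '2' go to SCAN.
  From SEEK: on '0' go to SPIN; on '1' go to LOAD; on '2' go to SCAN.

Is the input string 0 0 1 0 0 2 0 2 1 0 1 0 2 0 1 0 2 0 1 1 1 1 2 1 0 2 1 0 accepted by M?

Yes

Trace: LOAD -0-> LOAD -0-> LOAD -1-> SEND -0-> TRAP -0-> SEND -2-> LOAD -0-> LOAD -2-> TRAP -1-> LOAD -0-> LOAD -1-> SEND -0-> TRAP -2-> SPIN -0-> SEND -1-> TRAP -0-> SEND -2-> LOAD -0-> LOAD -1-> SEND -1-> TRAP -1-> LOAD -1-> SEND -2-> LOAD -1-> SEND -0-> TRAP -2-> SPIN -1-> SEEK -0-> SPIN
End state SPIN is accepting.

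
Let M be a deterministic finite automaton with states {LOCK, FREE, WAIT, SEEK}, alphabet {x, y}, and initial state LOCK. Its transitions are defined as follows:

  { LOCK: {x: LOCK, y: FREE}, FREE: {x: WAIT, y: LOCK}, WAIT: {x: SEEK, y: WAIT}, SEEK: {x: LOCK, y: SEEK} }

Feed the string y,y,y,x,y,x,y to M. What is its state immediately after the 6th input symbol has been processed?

Trace: LOCK -y-> FREE -y-> LOCK -y-> FREE -x-> WAIT -y-> WAIT -x-> SEEK
After 6 symbols: SEEK.

SEEK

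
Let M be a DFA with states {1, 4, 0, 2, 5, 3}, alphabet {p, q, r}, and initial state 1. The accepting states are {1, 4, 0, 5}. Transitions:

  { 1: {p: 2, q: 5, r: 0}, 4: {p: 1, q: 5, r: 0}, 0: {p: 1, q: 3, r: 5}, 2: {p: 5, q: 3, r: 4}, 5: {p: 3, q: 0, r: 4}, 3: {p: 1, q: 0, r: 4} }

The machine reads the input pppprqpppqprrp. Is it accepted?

No

Trace: 1 -p-> 2 -p-> 5 -p-> 3 -p-> 1 -r-> 0 -q-> 3 -p-> 1 -p-> 2 -p-> 5 -q-> 0 -p-> 1 -r-> 0 -r-> 5 -p-> 3
End state 3 is not accepting.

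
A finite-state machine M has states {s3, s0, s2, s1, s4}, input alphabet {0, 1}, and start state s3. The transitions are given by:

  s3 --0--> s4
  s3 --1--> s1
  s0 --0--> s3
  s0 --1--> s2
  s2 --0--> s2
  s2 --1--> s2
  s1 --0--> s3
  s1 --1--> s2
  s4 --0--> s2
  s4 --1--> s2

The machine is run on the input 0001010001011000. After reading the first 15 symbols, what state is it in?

s2

start at s3
read '0': s3 → s4
read '0': s4 → s2
read '0': s2 → s2
read '1': s2 → s2
read '0': s2 → s2
read '1': s2 → s2
read '0': s2 → s2
read '0': s2 → s2
read '0': s2 → s2
read '1': s2 → s2
read '0': s2 → s2
read '1': s2 → s2
read '1': s2 → s2
read '0': s2 → s2
read '0': s2 → s2
After 15 symbols: s2.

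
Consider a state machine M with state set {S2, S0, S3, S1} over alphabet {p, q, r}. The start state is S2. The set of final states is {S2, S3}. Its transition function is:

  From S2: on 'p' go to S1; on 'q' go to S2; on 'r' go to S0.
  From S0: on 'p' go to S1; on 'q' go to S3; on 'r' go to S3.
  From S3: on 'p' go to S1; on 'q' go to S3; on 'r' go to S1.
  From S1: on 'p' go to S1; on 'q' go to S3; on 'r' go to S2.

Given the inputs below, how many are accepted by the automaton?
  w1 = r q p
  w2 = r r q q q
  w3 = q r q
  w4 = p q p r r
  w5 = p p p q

w1:
  start at S2
  read 'r': S2 → S0
  read 'q': S0 → S3
  read 'p': S3 → S1
  end S1, rejected
w2:
  start at S2
  read 'r': S2 → S0
  read 'r': S0 → S3
  read 'q': S3 → S3
  read 'q': S3 → S3
  read 'q': S3 → S3
  end S3, accepted
w3:
  start at S2
  read 'q': S2 → S2
  read 'r': S2 → S0
  read 'q': S0 → S3
  end S3, accepted
w4:
  start at S2
  read 'p': S2 → S1
  read 'q': S1 → S3
  read 'p': S3 → S1
  read 'r': S1 → S2
  read 'r': S2 → S0
  end S0, rejected
w5:
  start at S2
  read 'p': S2 → S1
  read 'p': S1 → S1
  read 'p': S1 → S1
  read 'q': S1 → S3
  end S3, accepted

3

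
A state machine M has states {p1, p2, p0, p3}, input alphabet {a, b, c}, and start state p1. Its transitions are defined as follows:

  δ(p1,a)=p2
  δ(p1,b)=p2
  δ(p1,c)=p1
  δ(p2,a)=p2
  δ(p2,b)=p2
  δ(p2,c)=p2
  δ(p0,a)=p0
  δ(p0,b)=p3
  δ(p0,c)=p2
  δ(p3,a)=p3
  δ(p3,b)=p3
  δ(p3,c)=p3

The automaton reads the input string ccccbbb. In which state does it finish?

start at p1
read 'c': p1 → p1
read 'c': p1 → p1
read 'c': p1 → p1
read 'c': p1 → p1
read 'b': p1 → p2
read 'b': p2 → p2
read 'b': p2 → p2

p2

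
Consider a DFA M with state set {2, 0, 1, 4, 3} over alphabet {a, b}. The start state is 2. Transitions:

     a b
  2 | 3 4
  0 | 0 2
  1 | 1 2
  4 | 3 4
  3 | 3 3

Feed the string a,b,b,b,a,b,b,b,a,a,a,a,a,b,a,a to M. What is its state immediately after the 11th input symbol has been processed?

Trace: 2 -a-> 3 -b-> 3 -b-> 3 -b-> 3 -a-> 3 -b-> 3 -b-> 3 -b-> 3 -a-> 3 -a-> 3 -a-> 3
After 11 symbols: 3.

3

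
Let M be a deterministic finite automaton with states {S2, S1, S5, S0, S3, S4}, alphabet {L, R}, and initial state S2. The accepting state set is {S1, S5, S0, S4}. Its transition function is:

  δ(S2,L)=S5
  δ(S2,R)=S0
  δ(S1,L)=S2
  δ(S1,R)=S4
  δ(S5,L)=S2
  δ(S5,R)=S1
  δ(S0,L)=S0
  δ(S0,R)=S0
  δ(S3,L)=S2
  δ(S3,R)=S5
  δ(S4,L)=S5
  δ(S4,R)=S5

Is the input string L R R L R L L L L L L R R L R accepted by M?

Yes

S2 → S5 → S1 → S4 → S5 → S1 → S2 → S5 → S2 → S5 → S2 → S5 → S1 → S4 → S5 → S1
End state S1 is accepting.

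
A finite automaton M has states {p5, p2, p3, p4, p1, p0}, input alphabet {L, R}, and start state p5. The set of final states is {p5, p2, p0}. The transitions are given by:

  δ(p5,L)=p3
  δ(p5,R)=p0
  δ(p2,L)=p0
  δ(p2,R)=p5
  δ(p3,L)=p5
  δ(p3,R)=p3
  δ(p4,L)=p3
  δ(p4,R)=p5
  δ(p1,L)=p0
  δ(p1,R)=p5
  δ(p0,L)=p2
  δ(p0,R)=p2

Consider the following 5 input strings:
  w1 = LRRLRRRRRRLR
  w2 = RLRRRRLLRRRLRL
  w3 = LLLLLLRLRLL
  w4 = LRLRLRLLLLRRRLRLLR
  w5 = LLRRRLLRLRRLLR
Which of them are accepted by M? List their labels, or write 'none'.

w1:
  start at p5
  read 'L': p5 → p3
  read 'R': p3 → p3
  read 'R': p3 → p3
  read 'L': p3 → p5
  read 'R': p5 → p0
  read 'R': p0 → p2
  read 'R': p2 → p5
  read 'R': p5 → p0
  read 'R': p0 → p2
  read 'R': p2 → p5
  read 'L': p5 → p3
  read 'R': p3 → p3
  end p3, rejected
w2:
  start at p5
  read 'R': p5 → p0
  read 'L': p0 → p2
  read 'R': p2 → p5
  read 'R': p5 → p0
  read 'R': p0 → p2
  read 'R': p2 → p5
  read 'L': p5 → p3
  read 'L': p3 → p5
  read 'R': p5 → p0
  read 'R': p0 → p2
  read 'R': p2 → p5
  read 'L': p5 → p3
  read 'R': p3 → p3
  read 'L': p3 → p5
  end p5, accepted
w3:
  start at p5
  read 'L': p5 → p3
  read 'L': p3 → p5
  read 'L': p5 → p3
  read 'L': p3 → p5
  read 'L': p5 → p3
  read 'L': p3 → p5
  read 'R': p5 → p0
  read 'L': p0 → p2
  read 'R': p2 → p5
  read 'L': p5 → p3
  read 'L': p3 → p5
  end p5, accepted
w4:
  start at p5
  read 'L': p5 → p3
  read 'R': p3 → p3
  read 'L': p3 → p5
  read 'R': p5 → p0
  read 'L': p0 → p2
  read 'R': p2 → p5
  read 'L': p5 → p3
  read 'L': p3 → p5
  read 'L': p5 → p3
  read 'L': p3 → p5
  read 'R': p5 → p0
  read 'R': p0 → p2
  read 'R': p2 → p5
  read 'L': p5 → p3
  read 'R': p3 → p3
  read 'L': p3 → p5
  read 'L': p5 → p3
  read 'R': p3 → p3
  end p3, rejected
w5:
  start at p5
  read 'L': p5 → p3
  read 'L': p3 → p5
  read 'R': p5 → p0
  read 'R': p0 → p2
  read 'R': p2 → p5
  read 'L': p5 → p3
  read 'L': p3 → p5
  read 'R': p5 → p0
  read 'L': p0 → p2
  read 'R': p2 → p5
  read 'R': p5 → p0
  read 'L': p0 → p2
  read 'L': p2 → p0
  read 'R': p0 → p2
  end p2, accepted

w2, w3, w5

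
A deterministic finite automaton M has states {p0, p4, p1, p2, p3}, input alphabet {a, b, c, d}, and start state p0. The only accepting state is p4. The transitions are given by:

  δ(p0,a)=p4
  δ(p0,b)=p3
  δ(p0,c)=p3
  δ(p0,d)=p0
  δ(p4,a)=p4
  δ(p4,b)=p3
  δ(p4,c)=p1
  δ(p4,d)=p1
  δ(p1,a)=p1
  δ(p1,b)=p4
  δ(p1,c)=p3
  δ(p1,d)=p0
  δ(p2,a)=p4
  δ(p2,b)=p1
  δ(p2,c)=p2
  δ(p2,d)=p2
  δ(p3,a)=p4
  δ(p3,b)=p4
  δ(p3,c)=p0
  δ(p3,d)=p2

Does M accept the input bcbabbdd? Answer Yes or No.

p0 → p3 → p0 → p3 → p4 → p3 → p4 → p1 → p0
End state p0 is not accepting.

No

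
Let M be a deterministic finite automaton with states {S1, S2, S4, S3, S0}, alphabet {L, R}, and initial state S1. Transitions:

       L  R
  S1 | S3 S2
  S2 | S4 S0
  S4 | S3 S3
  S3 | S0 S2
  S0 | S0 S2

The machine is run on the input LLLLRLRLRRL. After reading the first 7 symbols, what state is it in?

S3

start at S1
read 'L': S1 → S3
read 'L': S3 → S0
read 'L': S0 → S0
read 'L': S0 → S0
read 'R': S0 → S2
read 'L': S2 → S4
read 'R': S4 → S3
After 7 symbols: S3.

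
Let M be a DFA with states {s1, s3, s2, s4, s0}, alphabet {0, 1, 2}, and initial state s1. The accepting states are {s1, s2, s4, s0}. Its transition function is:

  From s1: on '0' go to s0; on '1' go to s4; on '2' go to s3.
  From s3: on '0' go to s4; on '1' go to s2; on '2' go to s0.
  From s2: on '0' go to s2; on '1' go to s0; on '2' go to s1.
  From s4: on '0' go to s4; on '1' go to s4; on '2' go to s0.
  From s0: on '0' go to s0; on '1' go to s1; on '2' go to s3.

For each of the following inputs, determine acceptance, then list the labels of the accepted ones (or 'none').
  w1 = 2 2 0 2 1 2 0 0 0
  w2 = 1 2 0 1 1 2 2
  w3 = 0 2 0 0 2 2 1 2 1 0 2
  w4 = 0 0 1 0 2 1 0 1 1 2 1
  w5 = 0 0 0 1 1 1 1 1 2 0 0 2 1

w1, w3, w4, w5

w1: Trace: s1 -2-> s3 -2-> s0 -0-> s0 -2-> s3 -1-> s2 -2-> s1 -0-> s0 -0-> s0 -0-> s0  → end s0, accepted
w2: Trace: s1 -1-> s4 -2-> s0 -0-> s0 -1-> s1 -1-> s4 -2-> s0 -2-> s3  → end s3, rejected
w3: Trace: s1 -0-> s0 -2-> s3 -0-> s4 -0-> s4 -2-> s0 -2-> s3 -1-> s2 -2-> s1 -1-> s4 -0-> s4 -2-> s0  → end s0, accepted
w4: Trace: s1 -0-> s0 -0-> s0 -1-> s1 -0-> s0 -2-> s3 -1-> s2 -0-> s2 -1-> s0 -1-> s1 -2-> s3 -1-> s2  → end s2, accepted
w5: Trace: s1 -0-> s0 -0-> s0 -0-> s0 -1-> s1 -1-> s4 -1-> s4 -1-> s4 -1-> s4 -2-> s0 -0-> s0 -0-> s0 -2-> s3 -1-> s2  → end s2, accepted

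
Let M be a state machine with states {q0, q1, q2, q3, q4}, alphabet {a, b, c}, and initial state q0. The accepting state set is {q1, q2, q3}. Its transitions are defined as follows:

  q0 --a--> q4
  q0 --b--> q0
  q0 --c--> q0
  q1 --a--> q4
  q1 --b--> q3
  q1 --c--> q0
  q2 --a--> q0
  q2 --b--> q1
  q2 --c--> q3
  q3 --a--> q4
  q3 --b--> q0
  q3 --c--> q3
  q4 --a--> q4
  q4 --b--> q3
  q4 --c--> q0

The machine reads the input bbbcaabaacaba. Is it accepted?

No

start at q0
read 'b': q0 → q0
read 'b': q0 → q0
read 'b': q0 → q0
read 'c': q0 → q0
read 'a': q0 → q4
read 'a': q4 → q4
read 'b': q4 → q3
read 'a': q3 → q4
read 'a': q4 → q4
read 'c': q4 → q0
read 'a': q0 → q4
read 'b': q4 → q3
read 'a': q3 → q4
End state q4 is not accepting.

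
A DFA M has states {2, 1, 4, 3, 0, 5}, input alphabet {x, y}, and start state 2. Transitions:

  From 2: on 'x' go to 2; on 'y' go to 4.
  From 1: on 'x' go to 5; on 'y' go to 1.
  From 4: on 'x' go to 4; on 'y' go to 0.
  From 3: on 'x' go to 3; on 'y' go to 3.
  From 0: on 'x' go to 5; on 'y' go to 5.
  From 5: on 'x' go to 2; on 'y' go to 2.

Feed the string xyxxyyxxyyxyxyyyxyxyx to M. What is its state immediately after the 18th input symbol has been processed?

2 → 2 → 4 → 4 → 4 → 0 → 5 → 2 → 2 → 4 → 0 → 5 → 2 → 2 → 4 → 0 → 5 → 2 → 4
After 18 symbols: 4.

4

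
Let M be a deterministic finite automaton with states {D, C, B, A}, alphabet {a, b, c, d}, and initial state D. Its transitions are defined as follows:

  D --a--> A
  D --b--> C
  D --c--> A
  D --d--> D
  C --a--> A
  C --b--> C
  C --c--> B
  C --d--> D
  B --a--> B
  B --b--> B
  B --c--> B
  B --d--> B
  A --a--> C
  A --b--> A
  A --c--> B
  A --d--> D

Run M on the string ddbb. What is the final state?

D → D → D → C → C

C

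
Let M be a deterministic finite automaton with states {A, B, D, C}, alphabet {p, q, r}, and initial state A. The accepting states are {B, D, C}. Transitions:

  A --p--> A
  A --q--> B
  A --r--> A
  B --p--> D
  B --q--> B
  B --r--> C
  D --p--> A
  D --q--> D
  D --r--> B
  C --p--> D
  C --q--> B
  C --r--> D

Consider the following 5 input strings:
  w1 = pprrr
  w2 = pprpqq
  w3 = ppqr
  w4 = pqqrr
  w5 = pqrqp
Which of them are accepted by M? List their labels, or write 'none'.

w2, w3, w4, w5

w1: A → A → A → A → A → A  → end A, rejected
w2: A → A → A → A → A → B → B  → end B, accepted
w3: A → A → A → B → C  → end C, accepted
w4: A → A → B → B → C → D  → end D, accepted
w5: A → A → B → C → B → D  → end D, accepted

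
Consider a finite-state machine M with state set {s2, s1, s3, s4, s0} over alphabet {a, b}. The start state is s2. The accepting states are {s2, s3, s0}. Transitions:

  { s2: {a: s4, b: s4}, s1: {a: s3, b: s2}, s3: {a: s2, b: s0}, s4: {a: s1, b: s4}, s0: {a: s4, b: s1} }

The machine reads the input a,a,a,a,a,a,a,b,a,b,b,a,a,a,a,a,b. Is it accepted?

s2 → s4 → s1 → s3 → s2 → s4 → s1 → s3 → s0 → s4 → s4 → s4 → s1 → s3 → s2 → s4 → s1 → s2
End state s2 is accepting.

Yes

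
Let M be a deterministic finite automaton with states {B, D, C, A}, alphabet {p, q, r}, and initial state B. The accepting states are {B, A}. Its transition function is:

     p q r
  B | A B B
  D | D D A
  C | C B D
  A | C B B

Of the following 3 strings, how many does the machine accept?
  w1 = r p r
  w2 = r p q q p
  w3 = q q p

w1: Trace: B -r-> B -p-> A -r-> B  → end B, accepted
w2: Trace: B -r-> B -p-> A -q-> B -q-> B -p-> A  → end A, accepted
w3: Trace: B -q-> B -q-> B -p-> A  → end A, accepted

3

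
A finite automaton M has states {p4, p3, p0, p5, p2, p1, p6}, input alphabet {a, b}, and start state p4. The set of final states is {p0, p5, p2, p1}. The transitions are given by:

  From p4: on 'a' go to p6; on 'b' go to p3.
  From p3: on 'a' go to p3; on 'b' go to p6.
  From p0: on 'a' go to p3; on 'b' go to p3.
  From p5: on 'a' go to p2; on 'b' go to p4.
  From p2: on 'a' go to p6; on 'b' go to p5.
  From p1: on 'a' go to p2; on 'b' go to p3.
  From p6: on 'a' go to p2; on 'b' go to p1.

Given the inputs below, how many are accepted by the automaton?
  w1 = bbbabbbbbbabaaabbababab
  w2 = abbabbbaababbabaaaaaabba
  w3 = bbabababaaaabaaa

w1:
  start at p4
  read 'b': p4 → p3
  read 'b': p3 → p6
  read 'b': p6 → p1
  read 'a': p1 → p2
  read 'b': p2 → p5
  read 'b': p5 → p4
  read 'b': p4 → p3
  read 'b': p3 → p6
  read 'b': p6 → p1
  read 'b': p1 → p3
  read 'a': p3 → p3
  read 'b': p3 → p6
  read 'a': p6 → p2
  read 'a': p2 → p6
  read 'a': p6 → p2
  read 'b': p2 → p5
  read 'b': p5 → p4
  read 'a': p4 → p6
  read 'b': p6 → p1
  read 'a': p1 → p2
  read 'b': p2 → p5
  read 'a': p5 → p2
  read 'b': p2 → p5
  end p5, accepted
w2:
  start at p4
  read 'a': p4 → p6
  read 'b': p6 → p1
  read 'b': p1 → p3
  read 'a': p3 → p3
  read 'b': p3 → p6
  read 'b': p6 → p1
  read 'b': p1 → p3
  read 'a': p3 → p3
  read 'a': p3 → p3
  read 'b': p3 → p6
  read 'a': p6 → p2
  read 'b': p2 → p5
  read 'b': p5 → p4
  read 'a': p4 → p6
  read 'b': p6 → p1
  read 'a': p1 → p2
  read 'a': p2 → p6
  read 'a': p6 → p2
  read 'a': p2 → p6
  read 'a': p6 → p2
  read 'a': p2 → p6
  read 'b': p6 → p1
  read 'b': p1 → p3
  read 'a': p3 → p3
  end p3, rejected
w3:
  start at p4
  read 'b': p4 → p3
  read 'b': p3 → p6
  read 'a': p6 → p2
  read 'b': p2 → p5
  read 'a': p5 → p2
  read 'b': p2 → p5
  read 'a': p5 → p2
  read 'b': p2 → p5
  read 'a': p5 → p2
  read 'a': p2 → p6
  read 'a': p6 → p2
  read 'a': p2 → p6
  read 'b': p6 → p1
  read 'a': p1 → p2
  read 'a': p2 → p6
  read 'a': p6 → p2
  end p2, accepted

2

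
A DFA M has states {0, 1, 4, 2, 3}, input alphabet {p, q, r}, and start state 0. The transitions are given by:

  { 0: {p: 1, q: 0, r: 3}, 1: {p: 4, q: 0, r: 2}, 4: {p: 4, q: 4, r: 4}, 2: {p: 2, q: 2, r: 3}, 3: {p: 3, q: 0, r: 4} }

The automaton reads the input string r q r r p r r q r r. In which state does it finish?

4

Trace: 0 -r-> 3 -q-> 0 -r-> 3 -r-> 4 -p-> 4 -r-> 4 -r-> 4 -q-> 4 -r-> 4 -r-> 4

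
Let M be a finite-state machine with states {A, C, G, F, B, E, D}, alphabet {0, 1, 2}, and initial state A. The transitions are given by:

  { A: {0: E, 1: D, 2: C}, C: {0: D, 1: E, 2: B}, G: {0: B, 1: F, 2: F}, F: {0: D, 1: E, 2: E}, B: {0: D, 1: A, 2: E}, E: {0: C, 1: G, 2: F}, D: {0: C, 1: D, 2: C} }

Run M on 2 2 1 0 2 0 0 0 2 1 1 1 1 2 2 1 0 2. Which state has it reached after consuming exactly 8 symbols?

D

Trace: A -2-> C -2-> B -1-> A -0-> E -2-> F -0-> D -0-> C -0-> D
After 8 symbols: D.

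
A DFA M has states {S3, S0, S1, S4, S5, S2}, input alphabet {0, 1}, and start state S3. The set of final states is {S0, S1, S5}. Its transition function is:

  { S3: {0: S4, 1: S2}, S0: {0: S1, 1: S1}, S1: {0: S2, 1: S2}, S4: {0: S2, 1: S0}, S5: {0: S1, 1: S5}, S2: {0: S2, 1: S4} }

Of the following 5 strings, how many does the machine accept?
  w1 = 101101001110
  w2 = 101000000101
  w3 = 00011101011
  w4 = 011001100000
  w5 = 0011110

w1:
  start at S3
  read '1': S3 → S2
  read '0': S2 → S2
  read '1': S2 → S4
  read '1': S4 → S0
  read '0': S0 → S1
  read '1': S1 → S2
  read '0': S2 → S2
  read '0': S2 → S2
  read '1': S2 → S4
  read '1': S4 → S0
  read '1': S0 → S1
  read '0': S1 → S2
  end S2, rejected
w2:
  start at S3
  read '1': S3 → S2
  read '0': S2 → S2
  read '1': S2 → S4
  read '0': S4 → S2
  read '0': S2 → S2
  read '0': S2 → S2
  read '0': S2 → S2
  read '0': S2 → S2
  read '0': S2 → S2
  read '1': S2 → S4
  read '0': S4 → S2
  read '1': S2 → S4
  end S4, rejected
w3:
  start at S3
  read '0': S3 → S4
  read '0': S4 → S2
  read '0': S2 → S2
  read '1': S2 → S4
  read '1': S4 → S0
  read '1': S0 → S1
  read '0': S1 → S2
  read '1': S2 → S4
  read '0': S4 → S2
  read '1': S2 → S4
  read '1': S4 → S0
  end S0, accepted
w4:
  start at S3
  read '0': S3 → S4
  read '1': S4 → S0
  read '1': S0 → S1
  read '0': S1 → S2
  read '0': S2 → S2
  read '1': S2 → S4
  read '1': S4 → S0
  read '0': S0 → S1
  read '0': S1 → S2
  read '0': S2 → S2
  read '0': S2 → S2
  read '0': S2 → S2
  end S2, rejected
w5:
  start at S3
  read '0': S3 → S4
  read '0': S4 → S2
  read '1': S2 → S4
  read '1': S4 → S0
  read '1': S0 → S1
  read '1': S1 → S2
  read '0': S2 → S2
  end S2, rejected

1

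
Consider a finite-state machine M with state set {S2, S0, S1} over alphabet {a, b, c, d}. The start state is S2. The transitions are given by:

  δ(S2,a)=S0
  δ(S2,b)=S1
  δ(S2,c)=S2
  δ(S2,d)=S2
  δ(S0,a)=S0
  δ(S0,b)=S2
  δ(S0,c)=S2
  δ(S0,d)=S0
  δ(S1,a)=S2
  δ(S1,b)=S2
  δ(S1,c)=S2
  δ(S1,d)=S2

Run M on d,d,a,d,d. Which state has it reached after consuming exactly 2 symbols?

S2 → S2 → S2
After 2 symbols: S2.

S2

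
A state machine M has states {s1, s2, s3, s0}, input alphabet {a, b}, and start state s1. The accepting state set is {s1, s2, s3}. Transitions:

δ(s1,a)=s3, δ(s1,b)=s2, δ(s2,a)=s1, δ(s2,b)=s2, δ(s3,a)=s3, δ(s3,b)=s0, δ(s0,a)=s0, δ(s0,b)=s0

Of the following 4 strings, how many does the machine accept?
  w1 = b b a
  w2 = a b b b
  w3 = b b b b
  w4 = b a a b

2

w1: Trace: s1 -b-> s2 -b-> s2 -a-> s1  → end s1, accepted
w2: Trace: s1 -a-> s3 -b-> s0 -b-> s0 -b-> s0  → end s0, rejected
w3: Trace: s1 -b-> s2 -b-> s2 -b-> s2 -b-> s2  → end s2, accepted
w4: Trace: s1 -b-> s2 -a-> s1 -a-> s3 -b-> s0  → end s0, rejected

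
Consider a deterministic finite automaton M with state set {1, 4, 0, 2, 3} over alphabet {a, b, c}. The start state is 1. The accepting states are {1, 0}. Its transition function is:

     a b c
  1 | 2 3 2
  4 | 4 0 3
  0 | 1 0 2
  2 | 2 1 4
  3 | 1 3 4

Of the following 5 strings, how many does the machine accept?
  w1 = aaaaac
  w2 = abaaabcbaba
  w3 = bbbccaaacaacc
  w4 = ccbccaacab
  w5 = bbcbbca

w1:
  start at 1
  read 'a': 1 → 2
  read 'a': 2 → 2
  read 'a': 2 → 2
  read 'a': 2 → 2
  read 'a': 2 → 2
  read 'c': 2 → 4
  end 4, rejected
w2:
  start at 1
  read 'a': 1 → 2
  read 'b': 2 → 1
  read 'a': 1 → 2
  read 'a': 2 → 2
  read 'a': 2 → 2
  read 'b': 2 → 1
  read 'c': 1 → 2
  read 'b': 2 → 1
  read 'a': 1 → 2
  read 'b': 2 → 1
  read 'a': 1 → 2
  end 2, rejected
w3:
  start at 1
  read 'b': 1 → 3
  read 'b': 3 → 3
  read 'b': 3 → 3
  read 'c': 3 → 4
  read 'c': 4 → 3
  read 'a': 3 → 1
  read 'a': 1 → 2
  read 'a': 2 → 2
  read 'c': 2 → 4
  read 'a': 4 → 4
  read 'a': 4 → 4
  read 'c': 4 → 3
  read 'c': 3 → 4
  end 4, rejected
w4:
  start at 1
  read 'c': 1 → 2
  read 'c': 2 → 4
  read 'b': 4 → 0
  read 'c': 0 → 2
  read 'c': 2 → 4
  read 'a': 4 → 4
  read 'a': 4 → 4
  read 'c': 4 → 3
  read 'a': 3 → 1
  read 'b': 1 → 3
  end 3, rejected
w5:
  start at 1
  read 'b': 1 → 3
  read 'b': 3 → 3
  read 'c': 3 → 4
  read 'b': 4 → 0
  read 'b': 0 → 0
  read 'c': 0 → 2
  read 'a': 2 → 2
  end 2, rejected

0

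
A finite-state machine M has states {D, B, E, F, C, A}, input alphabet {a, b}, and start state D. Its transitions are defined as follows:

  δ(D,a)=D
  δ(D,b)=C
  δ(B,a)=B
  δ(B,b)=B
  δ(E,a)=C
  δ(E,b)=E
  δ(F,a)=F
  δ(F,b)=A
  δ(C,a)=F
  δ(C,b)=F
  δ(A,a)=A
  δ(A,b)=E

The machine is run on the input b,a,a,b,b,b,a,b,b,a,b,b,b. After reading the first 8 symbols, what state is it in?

start at D
read 'b': D → C
read 'a': C → F
read 'a': F → F
read 'b': F → A
read 'b': A → E
read 'b': E → E
read 'a': E → C
read 'b': C → F
After 8 symbols: F.

F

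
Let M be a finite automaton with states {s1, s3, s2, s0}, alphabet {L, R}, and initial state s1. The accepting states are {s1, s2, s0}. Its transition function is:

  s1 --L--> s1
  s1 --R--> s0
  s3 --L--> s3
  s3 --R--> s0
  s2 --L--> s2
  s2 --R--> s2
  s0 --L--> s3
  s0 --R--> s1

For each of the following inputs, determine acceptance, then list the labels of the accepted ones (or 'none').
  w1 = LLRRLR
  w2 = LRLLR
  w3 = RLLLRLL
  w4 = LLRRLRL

w1, w2

w1: Trace: s1 -L-> s1 -L-> s1 -R-> s0 -R-> s1 -L-> s1 -R-> s0  → end s0, accepted
w2: Trace: s1 -L-> s1 -R-> s0 -L-> s3 -L-> s3 -R-> s0  → end s0, accepted
w3: Trace: s1 -R-> s0 -L-> s3 -L-> s3 -L-> s3 -R-> s0 -L-> s3 -L-> s3  → end s3, rejected
w4: Trace: s1 -L-> s1 -L-> s1 -R-> s0 -R-> s1 -L-> s1 -R-> s0 -L-> s3  → end s3, rejected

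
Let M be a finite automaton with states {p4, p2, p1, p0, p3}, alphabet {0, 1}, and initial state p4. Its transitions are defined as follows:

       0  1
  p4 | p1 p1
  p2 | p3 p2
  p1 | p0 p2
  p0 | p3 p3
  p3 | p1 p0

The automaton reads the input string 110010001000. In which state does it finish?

p3

p4 → p1 → p2 → p3 → p1 → p2 → p3 → p1 → p0 → p3 → p1 → p0 → p3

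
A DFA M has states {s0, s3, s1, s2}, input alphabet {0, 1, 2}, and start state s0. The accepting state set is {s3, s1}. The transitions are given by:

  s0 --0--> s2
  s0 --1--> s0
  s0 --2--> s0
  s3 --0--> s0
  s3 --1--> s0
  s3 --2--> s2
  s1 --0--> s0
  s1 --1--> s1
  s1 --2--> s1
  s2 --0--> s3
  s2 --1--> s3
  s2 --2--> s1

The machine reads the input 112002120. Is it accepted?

Yes

start at s0
read '1': s0 → s0
read '1': s0 → s0
read '2': s0 → s0
read '0': s0 → s2
read '0': s2 → s3
read '2': s3 → s2
read '1': s2 → s3
read '2': s3 → s2
read '0': s2 → s3
End state s3 is accepting.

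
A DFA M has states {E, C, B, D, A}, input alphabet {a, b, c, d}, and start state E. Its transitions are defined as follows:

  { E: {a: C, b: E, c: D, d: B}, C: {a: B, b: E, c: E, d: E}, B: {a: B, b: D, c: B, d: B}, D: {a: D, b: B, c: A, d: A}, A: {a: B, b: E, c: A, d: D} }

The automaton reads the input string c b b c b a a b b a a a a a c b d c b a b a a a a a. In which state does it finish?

B

Trace: E -c-> D -b-> B -b-> D -c-> A -b-> E -a-> C -a-> B -b-> D -b-> B -a-> B -a-> B -a-> B -a-> B -a-> B -c-> B -b-> D -d-> A -c-> A -b-> E -a-> C -b-> E -a-> C -a-> B -a-> B -a-> B -a-> B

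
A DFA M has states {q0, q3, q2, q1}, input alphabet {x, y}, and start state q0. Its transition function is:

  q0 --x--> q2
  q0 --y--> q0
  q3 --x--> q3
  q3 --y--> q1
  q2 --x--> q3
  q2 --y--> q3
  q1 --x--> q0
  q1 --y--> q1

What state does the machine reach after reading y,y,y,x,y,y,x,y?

q0

start at q0
read 'y': q0 → q0
read 'y': q0 → q0
read 'y': q0 → q0
read 'x': q0 → q2
read 'y': q2 → q3
read 'y': q3 → q1
read 'x': q1 → q0
read 'y': q0 → q0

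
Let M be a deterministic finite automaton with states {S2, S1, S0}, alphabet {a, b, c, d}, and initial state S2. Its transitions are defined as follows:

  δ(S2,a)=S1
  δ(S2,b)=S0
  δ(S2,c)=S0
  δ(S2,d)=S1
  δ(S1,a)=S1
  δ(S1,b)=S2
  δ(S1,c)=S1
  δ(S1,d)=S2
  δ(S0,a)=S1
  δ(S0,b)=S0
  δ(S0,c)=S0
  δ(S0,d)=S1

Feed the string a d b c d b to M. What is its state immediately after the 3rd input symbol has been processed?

S0

S2 → S1 → S2 → S0
After 3 symbols: S0.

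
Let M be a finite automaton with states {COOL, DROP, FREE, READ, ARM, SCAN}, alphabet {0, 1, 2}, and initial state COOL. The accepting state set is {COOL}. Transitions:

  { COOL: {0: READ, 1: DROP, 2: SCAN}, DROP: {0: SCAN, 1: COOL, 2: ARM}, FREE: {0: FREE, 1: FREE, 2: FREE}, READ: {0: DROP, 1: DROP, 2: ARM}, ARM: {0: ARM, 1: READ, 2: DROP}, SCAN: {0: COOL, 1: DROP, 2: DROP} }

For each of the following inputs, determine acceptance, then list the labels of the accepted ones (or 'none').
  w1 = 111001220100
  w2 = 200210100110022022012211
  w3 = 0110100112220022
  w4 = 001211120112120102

w1

w1: COOL → DROP → COOL → DROP → SCAN → COOL → DROP → ARM → DROP → SCAN → DROP → SCAN → COOL  → end COOL, accepted
w2: COOL → SCAN → COOL → READ → ARM → READ → DROP → COOL → READ → DROP → COOL → DROP → SCAN → COOL → SCAN → DROP → SCAN → DROP → ARM → ARM → READ → ARM → DROP → COOL → DROP  → end DROP, rejected
w3: COOL → READ → DROP → COOL → READ → DROP → SCAN → COOL → DROP → COOL → SCAN → DROP → ARM → ARM → ARM → DROP → ARM  → end ARM, rejected
w4: COOL → READ → DROP → COOL → SCAN → DROP → COOL → DROP → ARM → ARM → READ → DROP → ARM → READ → ARM → ARM → READ → DROP → ARM  → end ARM, rejected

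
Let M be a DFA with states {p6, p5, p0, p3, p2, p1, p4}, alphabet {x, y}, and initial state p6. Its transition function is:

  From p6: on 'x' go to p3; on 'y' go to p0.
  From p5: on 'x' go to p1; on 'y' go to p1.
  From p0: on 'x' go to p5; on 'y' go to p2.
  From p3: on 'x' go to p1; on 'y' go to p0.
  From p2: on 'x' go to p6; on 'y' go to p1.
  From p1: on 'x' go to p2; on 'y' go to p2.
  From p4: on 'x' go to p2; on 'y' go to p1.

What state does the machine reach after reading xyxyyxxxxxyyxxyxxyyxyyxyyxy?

p6 → p3 → p0 → p5 → p1 → p2 → p6 → p3 → p1 → p2 → p6 → p0 → p2 → p6 → p3 → p0 → p5 → p1 → p2 → p1 → p2 → p1 → p2 → p6 → p0 → p2 → p6 → p0

p0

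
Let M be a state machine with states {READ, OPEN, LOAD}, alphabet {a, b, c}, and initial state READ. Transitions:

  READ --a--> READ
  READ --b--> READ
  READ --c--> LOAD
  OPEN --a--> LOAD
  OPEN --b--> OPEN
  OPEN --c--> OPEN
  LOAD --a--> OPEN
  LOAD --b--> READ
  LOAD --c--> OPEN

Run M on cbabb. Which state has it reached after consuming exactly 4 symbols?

READ → LOAD → READ → READ → READ
After 4 symbols: READ.

READ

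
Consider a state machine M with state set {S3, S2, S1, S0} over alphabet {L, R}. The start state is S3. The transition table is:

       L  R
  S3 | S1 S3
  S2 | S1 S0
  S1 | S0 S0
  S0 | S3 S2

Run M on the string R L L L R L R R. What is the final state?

S3 → S3 → S1 → S0 → S3 → S3 → S1 → S0 → S2

S2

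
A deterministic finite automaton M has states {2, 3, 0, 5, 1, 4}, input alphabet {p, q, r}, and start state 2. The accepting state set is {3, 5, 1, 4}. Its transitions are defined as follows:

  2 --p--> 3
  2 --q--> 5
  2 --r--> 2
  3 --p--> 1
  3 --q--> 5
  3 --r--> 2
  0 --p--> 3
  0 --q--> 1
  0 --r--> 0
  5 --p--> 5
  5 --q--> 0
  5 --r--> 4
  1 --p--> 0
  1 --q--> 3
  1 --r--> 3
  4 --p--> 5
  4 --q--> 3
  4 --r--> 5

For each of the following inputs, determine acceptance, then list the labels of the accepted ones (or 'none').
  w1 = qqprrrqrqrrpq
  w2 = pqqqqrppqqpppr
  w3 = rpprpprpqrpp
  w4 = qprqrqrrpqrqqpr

w1:
  start at 2
  read 'q': 2 → 5
  read 'q': 5 → 0
  read 'p': 0 → 3
  read 'r': 3 → 2
  read 'r': 2 → 2
  read 'r': 2 → 2
  read 'q': 2 → 5
  read 'r': 5 → 4
  read 'q': 4 → 3
  read 'r': 3 → 2
  read 'r': 2 → 2
  read 'p': 2 → 3
  read 'q': 3 → 5
  end 5, accepted
w2:
  start at 2
  read 'p': 2 → 3
  read 'q': 3 → 5
  read 'q': 5 → 0
  read 'q': 0 → 1
  read 'q': 1 → 3
  read 'r': 3 → 2
  read 'p': 2 → 3
  read 'p': 3 → 1
  read 'q': 1 → 3
  read 'q': 3 → 5
  read 'p': 5 → 5
  read 'p': 5 → 5
  read 'p': 5 → 5
  read 'r': 5 → 4
  end 4, accepted
w3:
  start at 2
  read 'r': 2 → 2
  read 'p': 2 → 3
  read 'p': 3 → 1
  read 'r': 1 → 3
  read 'p': 3 → 1
  read 'p': 1 → 0
  read 'r': 0 → 0
  read 'p': 0 → 3
  read 'q': 3 → 5
  read 'r': 5 → 4
  read 'p': 4 → 5
  read 'p': 5 → 5
  end 5, accepted
w4:
  start at 2
  read 'q': 2 → 5
  read 'p': 5 → 5
  read 'r': 5 → 4
  read 'q': 4 → 3
  read 'r': 3 → 2
  read 'q': 2 → 5
  read 'r': 5 → 4
  read 'r': 4 → 5
  read 'p': 5 → 5
  read 'q': 5 → 0
  read 'r': 0 → 0
  read 'q': 0 → 1
  read 'q': 1 → 3
  read 'p': 3 → 1
  read 'r': 1 → 3
  end 3, accepted

w1, w2, w3, w4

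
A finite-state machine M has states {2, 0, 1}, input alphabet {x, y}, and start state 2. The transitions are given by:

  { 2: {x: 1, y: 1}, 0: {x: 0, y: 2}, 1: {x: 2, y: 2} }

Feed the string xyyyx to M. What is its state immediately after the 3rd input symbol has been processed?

1

Trace: 2 -x-> 1 -y-> 2 -y-> 1
After 3 symbols: 1.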